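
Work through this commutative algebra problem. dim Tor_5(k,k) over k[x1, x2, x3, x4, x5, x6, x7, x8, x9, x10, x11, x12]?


Koszul: C(n,i)=C(12,5)=792


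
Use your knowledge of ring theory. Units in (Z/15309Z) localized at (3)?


Local ring = Z/2187Z.
phi(2187) = 3^6*(3-1) = 1458


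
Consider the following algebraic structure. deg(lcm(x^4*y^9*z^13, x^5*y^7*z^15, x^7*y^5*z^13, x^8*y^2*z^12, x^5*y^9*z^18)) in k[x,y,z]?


lcm = componentwise max:
x: max(4,5,7,8,5)=8
y: max(9,7,5,2,9)=9
z: max(13,15,13,12,18)=18
Total=8+9+18=35


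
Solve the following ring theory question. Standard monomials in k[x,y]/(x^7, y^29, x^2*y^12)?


k[x,y]/I, I = (x^7, y^29, x^2*y^12)
Rect: 7x29=203. Corner: (7-2)x(29-12)=85.
dim = 203-85 = 118


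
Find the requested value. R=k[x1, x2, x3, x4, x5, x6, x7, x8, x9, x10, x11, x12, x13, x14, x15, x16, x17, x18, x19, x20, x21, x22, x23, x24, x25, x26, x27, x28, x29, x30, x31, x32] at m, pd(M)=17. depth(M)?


pd+depth=depth(R)=32
depth=32-17=15


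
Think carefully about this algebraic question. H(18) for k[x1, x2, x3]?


C(d+n-1,n-1)=C(20,2)=190


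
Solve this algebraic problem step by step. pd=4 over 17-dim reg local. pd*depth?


pd+depth=17
depth=17-4=13
pd*depth=4*13=52


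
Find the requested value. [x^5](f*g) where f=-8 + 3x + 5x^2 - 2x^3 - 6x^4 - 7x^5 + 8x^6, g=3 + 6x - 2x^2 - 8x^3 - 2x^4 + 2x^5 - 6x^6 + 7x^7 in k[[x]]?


[x^5] = sum a_i*b_j, i+j=5
  -8*2=-16
  3*-2=-6
  5*-8=-40
  -2*-2=4
  -6*6=-36
  -7*3=-21
Sum=-115


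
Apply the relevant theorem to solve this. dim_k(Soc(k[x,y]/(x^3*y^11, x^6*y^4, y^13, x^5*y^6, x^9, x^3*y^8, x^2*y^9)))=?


Socle = ann(m) = span of standard monomials u with x*u, y*u in I (staircase corners).
Redundant generators: x^3*y^11
Minimal generators: x^9, x^6*y^4, x^5*y^6, x^3*y^8, x^2*y^9, y^13
Corners: xy^12, x^2y^8, x^4y^7, x^5y^5, x^8y^3
Socle dim=5


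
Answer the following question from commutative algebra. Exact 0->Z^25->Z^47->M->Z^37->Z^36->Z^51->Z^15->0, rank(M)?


Alt sum=0:
(-1)^0*25 + (-1)^1*47 + (-1)^2*? + (-1)^3*37 + (-1)^4*36 + (-1)^5*51 + (-1)^6*15=0
rank(M)=59


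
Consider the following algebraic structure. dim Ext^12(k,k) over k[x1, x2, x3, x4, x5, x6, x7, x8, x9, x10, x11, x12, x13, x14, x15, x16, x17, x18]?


C(n,i)=C(18,12)=18564


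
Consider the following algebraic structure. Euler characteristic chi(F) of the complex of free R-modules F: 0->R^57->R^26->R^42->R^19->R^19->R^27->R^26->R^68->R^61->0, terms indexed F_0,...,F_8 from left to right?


chi = sum (-1)^i * rank:
(-1)^0*57=57
(-1)^1*26=-26
(-1)^2*42=42
(-1)^3*19=-19
(-1)^4*19=19
(-1)^5*27=-27
(-1)^6*26=26
(-1)^7*68=-68
(-1)^8*61=61
chi=65


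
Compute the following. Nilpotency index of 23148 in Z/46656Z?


23148^k mod 46656:
k=1: 23148
k=2: 32400
k=3: 0
First zero at k = 3


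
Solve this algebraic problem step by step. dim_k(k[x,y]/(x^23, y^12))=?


Basis: x^i*y^j, i<23, j<12
23*12=276


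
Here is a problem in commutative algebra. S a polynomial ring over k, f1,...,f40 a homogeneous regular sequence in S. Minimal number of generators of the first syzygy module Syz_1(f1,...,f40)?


Regular sequence => Koszul complex is the minimal free resolution.
Syz_1 minimally generated by Koszul relations f_i*e_j - f_j*e_i (i<j): mu(Syz_1) = beta_2 = C(m,2) = m(m-1)/2
m=40
40*39/2 = 780


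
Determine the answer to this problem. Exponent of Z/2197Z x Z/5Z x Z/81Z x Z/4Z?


Exponent = lcm of the cyclic orders; pairwise coprime => product.
13^3*5^1*3^4*2^2=2197*5*81*4=3559140


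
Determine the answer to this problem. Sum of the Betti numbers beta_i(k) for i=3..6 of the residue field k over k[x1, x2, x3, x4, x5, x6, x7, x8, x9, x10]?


Koszul resolution: beta_i(k)=C(n,i), n=10
C(10,3)=120, C(10,4)=210, C(10,5)=252, C(10,6)=210
Sum=792


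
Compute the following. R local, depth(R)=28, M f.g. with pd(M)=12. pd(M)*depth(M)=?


pd+depth=28
depth=28-12=16
pd*depth=12*16=192


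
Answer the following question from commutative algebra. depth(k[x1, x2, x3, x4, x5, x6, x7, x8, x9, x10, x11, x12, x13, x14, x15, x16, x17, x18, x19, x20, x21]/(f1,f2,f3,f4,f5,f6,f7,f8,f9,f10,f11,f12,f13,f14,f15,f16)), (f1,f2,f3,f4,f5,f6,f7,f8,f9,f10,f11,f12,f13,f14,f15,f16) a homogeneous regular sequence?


depth(R)=21
depth(R/I)=21-16=5


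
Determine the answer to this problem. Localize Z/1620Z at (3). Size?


3-primary part: 1620=3^4*20
Size=3^4=81


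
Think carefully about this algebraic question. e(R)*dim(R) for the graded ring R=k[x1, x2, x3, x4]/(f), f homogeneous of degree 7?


e(R)=deg(f)=7, dim(R)=4-1=3
e*dim=7*3=21


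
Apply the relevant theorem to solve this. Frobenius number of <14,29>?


gcd(14,29)=1 => F=ab-a-b=14*29-14-29=406-43=363


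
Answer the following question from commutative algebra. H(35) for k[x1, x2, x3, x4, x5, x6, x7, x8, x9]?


C(d+n-1,n-1)=C(43,8)=145008513


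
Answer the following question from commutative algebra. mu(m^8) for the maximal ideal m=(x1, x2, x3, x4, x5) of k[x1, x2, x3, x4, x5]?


Graded Nakayama: mu(m^d) = dim_k (m^d/m^(d+1)) = #degree-8 monomials in 5 vars
C(n+d-1,d)=C(12,8)=495


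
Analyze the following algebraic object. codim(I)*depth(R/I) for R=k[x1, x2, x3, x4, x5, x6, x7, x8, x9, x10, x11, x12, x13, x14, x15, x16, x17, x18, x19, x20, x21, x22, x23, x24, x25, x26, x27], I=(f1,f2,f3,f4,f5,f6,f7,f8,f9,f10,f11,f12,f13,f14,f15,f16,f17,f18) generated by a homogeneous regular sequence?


codim=18, depth=dim(R/I)=27-18=9
Product=18*9=162


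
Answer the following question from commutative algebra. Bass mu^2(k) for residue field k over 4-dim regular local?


C(n,i)=C(4,2)=6


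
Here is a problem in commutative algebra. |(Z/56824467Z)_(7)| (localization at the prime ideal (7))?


7-primary part: 56824467=7^7*69
Size=7^7=823543


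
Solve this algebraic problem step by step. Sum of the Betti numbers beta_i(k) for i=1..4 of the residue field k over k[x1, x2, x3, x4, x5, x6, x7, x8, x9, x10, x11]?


Koszul resolution: beta_i(k)=C(n,i), n=11
C(11,1)=11, C(11,2)=55, C(11,3)=165, C(11,4)=330
Sum=561


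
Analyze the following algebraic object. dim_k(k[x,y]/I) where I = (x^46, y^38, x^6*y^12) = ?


k[x,y]/I, I = (x^46, y^38, x^6*y^12)
Rect: 46x38=1748. Corner: (46-6)x(38-12)=1040.
dim = 1748-1040 = 708


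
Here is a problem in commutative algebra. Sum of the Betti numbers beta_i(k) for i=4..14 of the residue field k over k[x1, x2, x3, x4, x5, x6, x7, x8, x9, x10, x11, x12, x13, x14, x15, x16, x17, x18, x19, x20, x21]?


Koszul resolution: beta_i(k)=C(n,i), n=21
C(21,4)=5985, C(21,5)=20349, C(21,6)=54264, C(21,7)=116280, C(21,8)=203490, C(21,9)=293930, C(21,10)=352716, C(21,11)=352716, C(21,12)=293930, C(21,13)=203490, C(21,14)=116280
Sum=2013430


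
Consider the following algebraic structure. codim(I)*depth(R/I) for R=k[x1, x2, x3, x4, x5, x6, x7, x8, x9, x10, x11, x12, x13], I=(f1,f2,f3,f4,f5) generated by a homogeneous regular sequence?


codim=5, depth=dim(R/I)=13-5=8
Product=5*8=40


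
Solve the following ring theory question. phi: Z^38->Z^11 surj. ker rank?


rank(ker) = 38-11 = 27


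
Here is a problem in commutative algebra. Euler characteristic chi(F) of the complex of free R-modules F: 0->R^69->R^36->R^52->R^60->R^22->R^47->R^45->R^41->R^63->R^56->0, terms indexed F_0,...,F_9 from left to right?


chi = sum (-1)^i * rank:
(-1)^0*69=69
(-1)^1*36=-36
(-1)^2*52=52
(-1)^3*60=-60
(-1)^4*22=22
(-1)^5*47=-47
(-1)^6*45=45
(-1)^7*41=-41
(-1)^8*63=63
(-1)^9*56=-56
chi=11


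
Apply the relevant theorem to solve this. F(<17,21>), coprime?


gcd(17,21)=1 => F=ab-a-b=17*21-17-21=357-38=319


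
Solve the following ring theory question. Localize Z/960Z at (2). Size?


2-primary part: 960=2^6*15
Size=2^6=64


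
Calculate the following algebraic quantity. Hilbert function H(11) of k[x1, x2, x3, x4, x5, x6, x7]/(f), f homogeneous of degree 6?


C(17,6)-C(11,6)=12376-462=11914


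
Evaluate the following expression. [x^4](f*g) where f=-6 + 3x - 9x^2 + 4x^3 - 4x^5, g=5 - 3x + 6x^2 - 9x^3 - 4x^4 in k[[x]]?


[x^4] = sum a_i*b_j, i+j=4
  -6*-4=24
  3*-9=-27
  -9*6=-54
  4*-3=-12
Sum=-69


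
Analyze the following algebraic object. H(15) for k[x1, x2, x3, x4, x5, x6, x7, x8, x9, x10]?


C(d+n-1,n-1)=C(24,9)=1307504


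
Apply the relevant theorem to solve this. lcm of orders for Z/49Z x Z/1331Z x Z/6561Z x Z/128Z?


Exponent = lcm of the cyclic orders; pairwise coprime => product.
7^2*11^3*3^8*2^7=49*1331*6561*128=54771437952


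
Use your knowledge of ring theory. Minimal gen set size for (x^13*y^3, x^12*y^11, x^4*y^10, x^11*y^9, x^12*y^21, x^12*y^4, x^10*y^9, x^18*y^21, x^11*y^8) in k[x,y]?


Remove redundant (divisible by others).
x^18*y^21 redundant.
x^11*y^9 redundant.
x^12*y^11 redundant.
x^12*y^21 redundant.
Min: x^13*y^3, x^12*y^4, x^11*y^8, x^10*y^9, x^4*y^10
Count=5


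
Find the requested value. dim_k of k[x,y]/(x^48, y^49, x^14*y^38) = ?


k[x,y]/I, I = (x^48, y^49, x^14*y^38)
Rect: 48x49=2352. Corner: (48-14)x(49-38)=374.
dim = 2352-374 = 1978


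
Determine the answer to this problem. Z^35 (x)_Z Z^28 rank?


rank(M(x)N) = rank(M)*rank(N)
35*28 = 980


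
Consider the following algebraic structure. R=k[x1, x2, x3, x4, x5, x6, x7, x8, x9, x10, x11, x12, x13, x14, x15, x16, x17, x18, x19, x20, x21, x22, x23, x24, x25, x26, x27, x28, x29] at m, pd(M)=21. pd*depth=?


pd+depth=29
depth=29-21=8
pd*depth=21*8=168


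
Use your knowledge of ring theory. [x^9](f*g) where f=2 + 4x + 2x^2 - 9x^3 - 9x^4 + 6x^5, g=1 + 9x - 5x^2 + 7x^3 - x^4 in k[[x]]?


[x^9] = sum a_i*b_j, i+j=9
  6*-1=-6
Sum=-6


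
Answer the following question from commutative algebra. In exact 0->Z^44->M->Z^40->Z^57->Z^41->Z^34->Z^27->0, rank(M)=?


Alt sum=0:
(-1)^0*44 + (-1)^1*? + (-1)^2*40 + (-1)^3*57 + (-1)^4*41 + (-1)^5*34 + (-1)^6*27=0
rank(M)=61


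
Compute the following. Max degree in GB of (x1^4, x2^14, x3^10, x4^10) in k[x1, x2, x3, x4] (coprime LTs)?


Pure powers, coprime LTs => already GB.
Degrees: 4, 14, 10, 10
Max=14


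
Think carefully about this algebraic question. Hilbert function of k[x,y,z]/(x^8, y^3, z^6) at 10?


Need i<8, j<3, k<6 with i+j+k=10.
For each i, j ranges over max(0,10-i-5)..min(2,10-i):
  i=0: j in [5,2] -> 0
  i=1: j in [4,2] -> 0
  i=2: j in [3,2] -> 0
  i=3: j in [2,2] -> 1
  i=4: j in [1,2] -> 2
  i=5: j in [0,2] -> 3
  i=6: j in [0,2] -> 3
  i=7: j in [0,2] -> 3
H(10) = 0+0+0+1+2+3+3+3 = 12


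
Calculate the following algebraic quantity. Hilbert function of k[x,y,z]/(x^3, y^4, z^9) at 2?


Need i<3, j<4, k<9 with i+j+k=2.
For each i, j ranges over max(0,2-i-8)..min(3,2-i):
  i=0: j in [0,2] -> 3
  i=1: j in [0,1] -> 2
  i=2: j in [0,0] -> 1
H(2) = 3+2+1 = 6


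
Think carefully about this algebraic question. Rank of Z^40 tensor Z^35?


rank(M(x)N) = rank(M)*rank(N)
40*35 = 1400


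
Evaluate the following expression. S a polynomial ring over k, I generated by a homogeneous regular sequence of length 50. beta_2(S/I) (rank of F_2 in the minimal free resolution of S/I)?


Regular sequence => Koszul complex is the minimal free resolution.
Syz_1 minimally generated by Koszul relations f_i*e_j - f_j*e_i (i<j): mu(Syz_1) = beta_2 = C(m,2) = m(m-1)/2
m=50
50*49/2 = 1225


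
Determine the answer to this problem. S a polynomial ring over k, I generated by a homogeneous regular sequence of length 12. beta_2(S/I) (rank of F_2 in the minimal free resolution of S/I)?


Regular sequence => Koszul complex is the minimal free resolution.
Syz_1 minimally generated by Koszul relations f_i*e_j - f_j*e_i (i<j): mu(Syz_1) = beta_2 = C(m,2) = m(m-1)/2
m=12
12*11/2 = 66


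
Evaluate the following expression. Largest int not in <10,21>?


gcd(10,21)=1 => F=ab-a-b=10*21-10-21=210-31=179


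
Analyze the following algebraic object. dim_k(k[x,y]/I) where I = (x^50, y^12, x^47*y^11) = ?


k[x,y]/I, I = (x^50, y^12, x^47*y^11)
Rect: 50x12=600. Corner: (50-47)x(12-11)=3.
dim = 600-3 = 597


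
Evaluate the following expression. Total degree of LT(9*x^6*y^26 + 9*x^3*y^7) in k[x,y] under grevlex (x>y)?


LT: 9*x^6*y^26
deg_x=6, deg_y=26
Total=6+26=32


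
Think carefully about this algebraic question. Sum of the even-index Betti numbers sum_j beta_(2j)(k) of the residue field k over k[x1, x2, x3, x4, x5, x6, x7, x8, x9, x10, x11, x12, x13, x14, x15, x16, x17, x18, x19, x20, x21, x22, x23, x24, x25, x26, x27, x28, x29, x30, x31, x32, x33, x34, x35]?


Koszul resolution: beta_i(k)=C(n,i), n=35
sum_even C(35,i) = 2^(n-1) = 2^34 = 17179869184


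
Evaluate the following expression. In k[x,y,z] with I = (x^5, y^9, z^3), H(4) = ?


Need i<5, j<9, k<3 with i+j+k=4.
For each i, j ranges over max(0,4-i-2)..min(8,4-i):
  i=0: j in [2,4] -> 3
  i=1: j in [1,3] -> 3
  i=2: j in [0,2] -> 3
  i=3: j in [0,1] -> 2
  i=4: j in [0,0] -> 1
H(4) = 3+3+3+2+1 = 12


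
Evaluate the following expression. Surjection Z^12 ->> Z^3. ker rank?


rank(ker) = 12-3 = 9


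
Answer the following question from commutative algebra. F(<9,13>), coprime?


gcd(9,13)=1 => F=ab-a-b=9*13-9-13=117-22=95


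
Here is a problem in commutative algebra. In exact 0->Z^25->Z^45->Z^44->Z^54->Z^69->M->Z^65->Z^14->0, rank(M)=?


Alt sum=0:
(-1)^0*25 + (-1)^1*45 + (-1)^2*44 + (-1)^3*54 + (-1)^4*69 + (-1)^5*? + (-1)^6*65 + (-1)^7*14=0
rank(M)=90


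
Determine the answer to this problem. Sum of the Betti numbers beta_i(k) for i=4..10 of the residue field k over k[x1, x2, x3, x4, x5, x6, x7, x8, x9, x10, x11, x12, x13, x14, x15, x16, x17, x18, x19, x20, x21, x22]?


Koszul resolution: beta_i(k)=C(n,i), n=22
C(22,4)=7315, C(22,5)=26334, C(22,6)=74613, C(22,7)=170544, C(22,8)=319770, C(22,9)=497420, C(22,10)=646646
Sum=1742642


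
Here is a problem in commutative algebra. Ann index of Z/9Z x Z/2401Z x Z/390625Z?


Exponent = lcm of the cyclic orders; pairwise coprime => product.
3^2*7^4*5^8=9*2401*390625=8441015625


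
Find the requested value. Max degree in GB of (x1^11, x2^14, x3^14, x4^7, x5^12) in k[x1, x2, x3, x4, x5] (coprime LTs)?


Pure powers, coprime LTs => already GB.
Degrees: 11, 14, 14, 7, 12
Max=14


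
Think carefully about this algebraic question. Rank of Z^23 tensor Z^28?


rank(M(x)N) = rank(M)*rank(N)
23*28 = 644


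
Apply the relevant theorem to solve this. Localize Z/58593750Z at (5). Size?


5-primary part: 58593750=5^10*6
Size=5^10=9765625


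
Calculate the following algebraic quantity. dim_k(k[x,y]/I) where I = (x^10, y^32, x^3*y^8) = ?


k[x,y]/I, I = (x^10, y^32, x^3*y^8)
Rect: 10x32=320. Corner: (10-3)x(32-8)=168.
dim = 320-168 = 152


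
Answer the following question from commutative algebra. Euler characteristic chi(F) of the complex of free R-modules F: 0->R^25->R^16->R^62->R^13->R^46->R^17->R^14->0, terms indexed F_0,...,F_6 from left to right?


chi = sum (-1)^i * rank:
(-1)^0*25=25
(-1)^1*16=-16
(-1)^2*62=62
(-1)^3*13=-13
(-1)^4*46=46
(-1)^5*17=-17
(-1)^6*14=14
chi=101


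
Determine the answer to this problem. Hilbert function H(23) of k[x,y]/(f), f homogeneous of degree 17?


H(t)=d for t>=d-1.
d=17, t=23
H(23)=17


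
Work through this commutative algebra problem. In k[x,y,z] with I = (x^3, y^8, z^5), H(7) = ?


Need i<3, j<8, k<5 with i+j+k=7.
For each i, j ranges over max(0,7-i-4)..min(7,7-i):
  i=0: j in [3,7] -> 5
  i=1: j in [2,6] -> 5
  i=2: j in [1,5] -> 5
H(7) = 5+5+5 = 15


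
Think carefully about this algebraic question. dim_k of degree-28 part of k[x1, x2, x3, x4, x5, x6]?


C(d+n-1,n-1)=C(33,5)=237336


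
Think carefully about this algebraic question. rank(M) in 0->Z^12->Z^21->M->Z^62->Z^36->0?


Alt sum=0:
(-1)^0*12 + (-1)^1*21 + (-1)^2*? + (-1)^3*62 + (-1)^4*36=0
rank(M)=35


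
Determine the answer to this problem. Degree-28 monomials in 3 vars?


C(d+n-1,n-1)=C(30,2)=435


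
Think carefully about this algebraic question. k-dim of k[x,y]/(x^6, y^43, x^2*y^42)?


k[x,y]/I, I = (x^6, y^43, x^2*y^42)
Rect: 6x43=258. Corner: (6-2)x(43-42)=4.
dim = 258-4 = 254


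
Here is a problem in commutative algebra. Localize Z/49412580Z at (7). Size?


7-primary part: 49412580=7^7*60
Size=7^7=823543


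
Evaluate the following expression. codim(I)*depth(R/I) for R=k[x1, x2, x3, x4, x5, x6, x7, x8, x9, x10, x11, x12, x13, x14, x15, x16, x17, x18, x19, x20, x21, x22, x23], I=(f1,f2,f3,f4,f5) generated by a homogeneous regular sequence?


codim=5, depth=dim(R/I)=23-5=18
Product=5*18=90


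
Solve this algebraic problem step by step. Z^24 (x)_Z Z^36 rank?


rank(M(x)N) = rank(M)*rank(N)
24*36 = 864


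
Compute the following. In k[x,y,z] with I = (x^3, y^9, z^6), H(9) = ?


Need i<3, j<9, k<6 with i+j+k=9.
For each i, j ranges over max(0,9-i-5)..min(8,9-i):
  i=0: j in [4,8] -> 5
  i=1: j in [3,8] -> 6
  i=2: j in [2,7] -> 6
H(9) = 5+6+6 = 17


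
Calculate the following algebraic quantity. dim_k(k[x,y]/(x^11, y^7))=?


Basis: x^i*y^j, i<11, j<7
11*7=77


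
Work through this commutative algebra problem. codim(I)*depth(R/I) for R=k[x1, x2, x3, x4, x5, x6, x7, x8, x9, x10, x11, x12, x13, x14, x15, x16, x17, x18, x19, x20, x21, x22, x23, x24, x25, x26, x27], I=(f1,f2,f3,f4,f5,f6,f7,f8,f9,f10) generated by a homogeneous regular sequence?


codim=10, depth=dim(R/I)=27-10=17
Product=10*17=170


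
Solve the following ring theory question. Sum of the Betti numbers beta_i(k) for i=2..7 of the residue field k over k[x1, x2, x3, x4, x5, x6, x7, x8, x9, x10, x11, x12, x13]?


Koszul resolution: beta_i(k)=C(n,i), n=13
C(13,2)=78, C(13,3)=286, C(13,4)=715, C(13,5)=1287, C(13,6)=1716, C(13,7)=1716
Sum=5798


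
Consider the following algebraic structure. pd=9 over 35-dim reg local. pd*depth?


pd+depth=35
depth=35-9=26
pd*depth=9*26=234


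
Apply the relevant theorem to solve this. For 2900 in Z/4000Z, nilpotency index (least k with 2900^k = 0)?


2900^k mod 4000:
k=1: 2900
k=2: 2000
k=3: 0
First zero at k = 3


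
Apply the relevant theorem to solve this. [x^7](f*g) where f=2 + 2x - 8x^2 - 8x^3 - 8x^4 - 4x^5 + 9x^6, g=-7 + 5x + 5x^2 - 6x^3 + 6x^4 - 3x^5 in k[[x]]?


[x^7] = sum a_i*b_j, i+j=7
  -8*-3=24
  -8*6=-48
  -8*-6=48
  -4*5=-20
  9*5=45
Sum=49


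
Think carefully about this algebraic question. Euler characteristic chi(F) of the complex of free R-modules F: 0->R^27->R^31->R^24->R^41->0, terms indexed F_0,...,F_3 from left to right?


chi = sum (-1)^i * rank:
(-1)^0*27=27
(-1)^1*31=-31
(-1)^2*24=24
(-1)^3*41=-41
chi=-21


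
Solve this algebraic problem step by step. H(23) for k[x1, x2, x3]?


C(d+n-1,n-1)=C(25,2)=300


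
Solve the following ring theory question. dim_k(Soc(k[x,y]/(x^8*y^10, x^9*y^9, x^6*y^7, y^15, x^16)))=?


Socle = ann(m) = span of standard monomials u with x*u, y*u in I (staircase corners).
Redundant generators: x^9*y^9, x^8*y^10
Minimal generators: x^16, x^6*y^7, y^15
Corners: x^5y^14, x^15y^6
Socle dim=2


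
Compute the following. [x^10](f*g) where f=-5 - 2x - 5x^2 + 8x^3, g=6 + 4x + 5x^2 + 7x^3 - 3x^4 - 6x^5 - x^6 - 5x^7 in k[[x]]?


[x^10] = sum a_i*b_j, i+j=10
  8*-5=-40
Sum=-40


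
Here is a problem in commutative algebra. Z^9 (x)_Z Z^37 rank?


rank(M(x)N) = rank(M)*rank(N)
9*37 = 333


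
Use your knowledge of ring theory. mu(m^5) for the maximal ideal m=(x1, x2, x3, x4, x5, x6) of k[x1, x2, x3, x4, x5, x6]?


Graded Nakayama: mu(m^d) = dim_k (m^d/m^(d+1)) = #degree-5 monomials in 6 vars
C(n+d-1,d)=C(10,5)=252


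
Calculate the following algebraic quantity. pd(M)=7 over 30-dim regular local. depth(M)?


pd+depth=depth(R)=30
depth=30-7=23


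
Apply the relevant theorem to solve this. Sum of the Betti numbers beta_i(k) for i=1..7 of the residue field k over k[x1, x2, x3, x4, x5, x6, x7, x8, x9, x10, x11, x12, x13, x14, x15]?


Koszul resolution: beta_i(k)=C(n,i), n=15
C(15,1)=15, C(15,2)=105, C(15,3)=455, C(15,4)=1365, C(15,5)=3003, C(15,6)=5005, C(15,7)=6435
Sum=16383


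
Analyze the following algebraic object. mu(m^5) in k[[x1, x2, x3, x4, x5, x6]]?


C(n+d-1,d)=C(10,5)=252


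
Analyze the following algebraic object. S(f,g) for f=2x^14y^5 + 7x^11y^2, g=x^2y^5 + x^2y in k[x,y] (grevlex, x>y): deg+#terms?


LT(f)=2x^14y^5, LT(g)=x^2y^5
lcm(LM)=x^14y^5
S(f,g) (scaled by 2 to clear denominators) = 1*f - 2x^12*g = -2x^14y + 7x^11y^2
2 terms, deg 15.
15+2=17


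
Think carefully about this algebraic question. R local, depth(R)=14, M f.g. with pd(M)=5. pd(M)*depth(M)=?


pd+depth=14
depth=14-5=9
pd*depth=5*9=45


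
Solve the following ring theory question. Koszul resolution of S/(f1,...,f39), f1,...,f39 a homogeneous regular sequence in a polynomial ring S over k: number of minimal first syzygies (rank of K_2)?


Regular sequence => Koszul complex is the minimal free resolution.
Syz_1 minimally generated by Koszul relations f_i*e_j - f_j*e_i (i<j): mu(Syz_1) = beta_2 = C(m,2) = m(m-1)/2
m=39
39*38/2 = 741


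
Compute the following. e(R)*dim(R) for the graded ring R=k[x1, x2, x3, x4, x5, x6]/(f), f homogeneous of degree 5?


e(R)=deg(f)=5, dim(R)=6-1=5
e*dim=5*5=25


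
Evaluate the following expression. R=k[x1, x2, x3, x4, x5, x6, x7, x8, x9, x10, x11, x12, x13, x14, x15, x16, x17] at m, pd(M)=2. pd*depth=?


pd+depth=17
depth=17-2=15
pd*depth=2*15=30


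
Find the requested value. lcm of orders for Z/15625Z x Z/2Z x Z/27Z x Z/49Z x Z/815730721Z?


Exponent = lcm of the cyclic orders; pairwise coprime => product.
5^6*2^1*3^3*7^2*13^8=15625*2*27*49*815730721=33725366996343750


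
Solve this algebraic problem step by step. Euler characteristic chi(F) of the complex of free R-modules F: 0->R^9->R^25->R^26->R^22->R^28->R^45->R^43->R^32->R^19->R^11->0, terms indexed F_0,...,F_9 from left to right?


chi = sum (-1)^i * rank:
(-1)^0*9=9
(-1)^1*25=-25
(-1)^2*26=26
(-1)^3*22=-22
(-1)^4*28=28
(-1)^5*45=-45
(-1)^6*43=43
(-1)^7*32=-32
(-1)^8*19=19
(-1)^9*11=-11
chi=-10


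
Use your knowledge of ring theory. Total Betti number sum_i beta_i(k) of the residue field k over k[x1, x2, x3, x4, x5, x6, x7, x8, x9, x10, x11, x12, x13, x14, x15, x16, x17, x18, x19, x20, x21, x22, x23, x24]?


Koszul resolution: beta_i(k)=C(n,i), n=24
sum_i C(24,i) = 2^24 = 16777216


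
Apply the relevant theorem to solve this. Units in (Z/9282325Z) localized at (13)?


Local ring = Z/371293Z.
phi(371293) = 13^4*(13-1) = 342732


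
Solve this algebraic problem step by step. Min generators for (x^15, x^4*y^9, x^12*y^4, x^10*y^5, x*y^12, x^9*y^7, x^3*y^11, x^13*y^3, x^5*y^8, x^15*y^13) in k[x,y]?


Remove redundant (divisible by others).
x^15*y^13 redundant.
Min: x^15, x^13*y^3, x^12*y^4, x^10*y^5, x^9*y^7, x^5*y^8, x^4*y^9, x^3*y^11, x*y^12
Count=9


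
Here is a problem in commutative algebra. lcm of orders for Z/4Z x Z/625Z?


Exponent = lcm of the cyclic orders; pairwise coprime => product.
2^2*5^4=4*625=2500


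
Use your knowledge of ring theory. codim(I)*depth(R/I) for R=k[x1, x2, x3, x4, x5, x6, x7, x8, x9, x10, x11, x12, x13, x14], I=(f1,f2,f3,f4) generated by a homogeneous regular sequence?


codim=4, depth=dim(R/I)=14-4=10
Product=4*10=40


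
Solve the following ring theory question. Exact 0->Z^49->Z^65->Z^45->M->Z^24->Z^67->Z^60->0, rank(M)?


Alt sum=0:
(-1)^0*49 + (-1)^1*65 + (-1)^2*45 + (-1)^3*? + (-1)^4*24 + (-1)^5*67 + (-1)^6*60=0
rank(M)=46


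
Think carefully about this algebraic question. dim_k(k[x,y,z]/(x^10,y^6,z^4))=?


Basis: x^iy^jz^k, i<10,j<6,k<4
10*6*4=240


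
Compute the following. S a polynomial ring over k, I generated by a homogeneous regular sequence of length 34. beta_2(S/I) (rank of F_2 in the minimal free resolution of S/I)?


Regular sequence => Koszul complex is the minimal free resolution.
Syz_1 minimally generated by Koszul relations f_i*e_j - f_j*e_i (i<j): mu(Syz_1) = beta_2 = C(m,2) = m(m-1)/2
m=34
34*33/2 = 561


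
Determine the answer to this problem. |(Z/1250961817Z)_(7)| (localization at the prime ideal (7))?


7-primary part: 1250961817=7^9*31
Size=7^9=40353607


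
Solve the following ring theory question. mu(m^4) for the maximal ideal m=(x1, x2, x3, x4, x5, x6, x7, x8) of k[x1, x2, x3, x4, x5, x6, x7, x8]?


Graded Nakayama: mu(m^d) = dim_k (m^d/m^(d+1)) = #degree-4 monomials in 8 vars
C(n+d-1,d)=C(11,4)=330


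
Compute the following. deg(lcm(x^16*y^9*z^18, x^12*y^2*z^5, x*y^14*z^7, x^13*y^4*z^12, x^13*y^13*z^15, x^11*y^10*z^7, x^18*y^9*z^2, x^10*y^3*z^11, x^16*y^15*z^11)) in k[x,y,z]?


lcm = componentwise max:
x: max(16,12,1,13,13,11,18,10,16)=18
y: max(9,2,14,4,13,10,9,3,15)=15
z: max(18,5,7,12,15,7,2,11,11)=18
Total=18+15+18=51


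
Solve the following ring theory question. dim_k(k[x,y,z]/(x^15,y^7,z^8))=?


Basis: x^iy^jz^k, i<15,j<7,k<8
15*7*8=840


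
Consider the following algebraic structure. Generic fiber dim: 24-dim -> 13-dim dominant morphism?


dim(fiber)=dim(X)-dim(Y)=24-13=11


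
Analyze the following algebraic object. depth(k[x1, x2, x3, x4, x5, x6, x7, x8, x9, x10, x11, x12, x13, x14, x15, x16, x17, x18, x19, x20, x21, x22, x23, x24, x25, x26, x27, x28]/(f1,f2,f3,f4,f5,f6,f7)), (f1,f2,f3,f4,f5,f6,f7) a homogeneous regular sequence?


depth(R)=28
depth(R/I)=28-7=21


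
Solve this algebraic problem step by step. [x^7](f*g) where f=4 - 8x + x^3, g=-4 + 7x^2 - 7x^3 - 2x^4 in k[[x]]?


[x^7] = sum a_i*b_j, i+j=7
  1*-2=-2
Sum=-2


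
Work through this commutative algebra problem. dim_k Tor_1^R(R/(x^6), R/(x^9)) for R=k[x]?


Tor_1(R/I,R/J)=(I cap J)/IJ=(x^9)/(x^15)
dim=15-9=min(6,9)=6


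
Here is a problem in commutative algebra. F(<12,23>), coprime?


gcd(12,23)=1 => F=ab-a-b=12*23-12-23=276-35=241


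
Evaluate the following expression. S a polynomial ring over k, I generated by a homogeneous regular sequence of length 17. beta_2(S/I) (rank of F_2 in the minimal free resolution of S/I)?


Regular sequence => Koszul complex is the minimal free resolution.
Syz_1 minimally generated by Koszul relations f_i*e_j - f_j*e_i (i<j): mu(Syz_1) = beta_2 = C(m,2) = m(m-1)/2
m=17
17*16/2 = 136


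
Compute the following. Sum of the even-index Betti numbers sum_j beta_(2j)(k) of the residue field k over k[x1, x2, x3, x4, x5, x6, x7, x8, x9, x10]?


Koszul resolution: beta_i(k)=C(n,i), n=10
sum_even C(10,i) = 2^(n-1) = 2^9 = 512


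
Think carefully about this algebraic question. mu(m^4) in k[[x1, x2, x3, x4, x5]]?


C(n+d-1,d)=C(8,4)=70


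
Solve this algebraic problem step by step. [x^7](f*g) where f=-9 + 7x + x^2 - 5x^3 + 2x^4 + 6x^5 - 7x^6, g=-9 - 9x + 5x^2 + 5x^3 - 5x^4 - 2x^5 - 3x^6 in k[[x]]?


[x^7] = sum a_i*b_j, i+j=7
  7*-3=-21
  1*-2=-2
  -5*-5=25
  2*5=10
  6*5=30
  -7*-9=63
Sum=105


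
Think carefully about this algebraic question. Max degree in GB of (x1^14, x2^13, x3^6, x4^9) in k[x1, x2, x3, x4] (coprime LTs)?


Pure powers, coprime LTs => already GB.
Degrees: 14, 13, 6, 9
Max=14


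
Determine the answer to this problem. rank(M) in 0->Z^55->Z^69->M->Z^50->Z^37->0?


Alt sum=0:
(-1)^0*55 + (-1)^1*69 + (-1)^2*? + (-1)^3*50 + (-1)^4*37=0
rank(M)=27


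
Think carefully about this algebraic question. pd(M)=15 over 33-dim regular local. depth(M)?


pd+depth=depth(R)=33
depth=33-15=18


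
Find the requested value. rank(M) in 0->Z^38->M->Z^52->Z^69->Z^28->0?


Alt sum=0:
(-1)^0*38 + (-1)^1*? + (-1)^2*52 + (-1)^3*69 + (-1)^4*28=0
rank(M)=49


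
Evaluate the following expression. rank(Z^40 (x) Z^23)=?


rank(M(x)N) = rank(M)*rank(N)
40*23 = 920


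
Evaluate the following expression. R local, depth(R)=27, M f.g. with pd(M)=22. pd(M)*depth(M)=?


pd+depth=27
depth=27-22=5
pd*depth=22*5=110


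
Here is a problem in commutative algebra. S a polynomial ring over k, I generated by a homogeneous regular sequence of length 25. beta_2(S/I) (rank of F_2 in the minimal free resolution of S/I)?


Regular sequence => Koszul complex is the minimal free resolution.
Syz_1 minimally generated by Koszul relations f_i*e_j - f_j*e_i (i<j): mu(Syz_1) = beta_2 = C(m,2) = m(m-1)/2
m=25
25*24/2 = 300


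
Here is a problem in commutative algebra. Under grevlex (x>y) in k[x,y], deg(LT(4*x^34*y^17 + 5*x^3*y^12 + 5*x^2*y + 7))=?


LT: 4*x^34*y^17
deg_x=34, deg_y=17
Total=34+17=51


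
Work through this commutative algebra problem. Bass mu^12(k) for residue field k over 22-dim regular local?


C(n,i)=C(22,12)=646646


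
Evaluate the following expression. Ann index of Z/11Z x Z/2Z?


Exponent = lcm of the cyclic orders; pairwise coprime => product.
11^1*2^1=11*2=22


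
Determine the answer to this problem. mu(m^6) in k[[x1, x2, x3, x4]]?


C(n+d-1,d)=C(9,6)=84


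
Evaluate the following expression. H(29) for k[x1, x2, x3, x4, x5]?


C(d+n-1,n-1)=C(33,4)=40920


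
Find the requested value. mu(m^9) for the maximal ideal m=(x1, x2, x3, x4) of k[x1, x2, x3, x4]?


Graded Nakayama: mu(m^d) = dim_k (m^d/m^(d+1)) = #degree-9 monomials in 4 vars
C(n+d-1,d)=C(12,9)=220


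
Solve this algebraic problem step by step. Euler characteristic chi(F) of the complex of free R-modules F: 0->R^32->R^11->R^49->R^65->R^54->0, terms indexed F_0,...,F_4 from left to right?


chi = sum (-1)^i * rank:
(-1)^0*32=32
(-1)^1*11=-11
(-1)^2*49=49
(-1)^3*65=-65
(-1)^4*54=54
chi=59


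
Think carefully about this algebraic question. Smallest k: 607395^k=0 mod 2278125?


607395^k mod 2278125:
k=1: 607395
k=2: 11025
k=3: 1120500
k=4: 810000
k=5: 1518750
k=6: 0
First zero at k = 6


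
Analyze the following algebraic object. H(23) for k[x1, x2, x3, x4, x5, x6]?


C(d+n-1,n-1)=C(28,5)=98280


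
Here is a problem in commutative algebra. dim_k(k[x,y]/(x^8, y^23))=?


Basis: x^i*y^j, i<8, j<23
8*23=184


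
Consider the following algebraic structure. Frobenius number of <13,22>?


gcd(13,22)=1 => F=ab-a-b=13*22-13-22=286-35=251


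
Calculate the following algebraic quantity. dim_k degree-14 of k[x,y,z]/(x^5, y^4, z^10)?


Need i<5, j<4, k<10 with i+j+k=14.
For each i, j ranges over max(0,14-i-9)..min(3,14-i):
  i=0: j in [5,3] -> 0
  i=1: j in [4,3] -> 0
  i=2: j in [3,3] -> 1
  i=3: j in [2,3] -> 2
  i=4: j in [1,3] -> 3
H(14) = 0+0+1+2+3 = 6


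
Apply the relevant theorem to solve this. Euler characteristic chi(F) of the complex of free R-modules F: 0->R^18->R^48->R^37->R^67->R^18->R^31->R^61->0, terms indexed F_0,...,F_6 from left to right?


chi = sum (-1)^i * rank:
(-1)^0*18=18
(-1)^1*48=-48
(-1)^2*37=37
(-1)^3*67=-67
(-1)^4*18=18
(-1)^5*31=-31
(-1)^6*61=61
chi=-12


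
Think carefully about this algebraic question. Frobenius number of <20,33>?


gcd(20,33)=1 => F=ab-a-b=20*33-20-33=660-53=607


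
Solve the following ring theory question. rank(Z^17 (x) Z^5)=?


rank(M(x)N) = rank(M)*rank(N)
17*5 = 85


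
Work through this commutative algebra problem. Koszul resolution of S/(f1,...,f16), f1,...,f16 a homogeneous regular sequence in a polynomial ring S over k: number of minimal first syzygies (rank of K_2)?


Regular sequence => Koszul complex is the minimal free resolution.
Syz_1 minimally generated by Koszul relations f_i*e_j - f_j*e_i (i<j): mu(Syz_1) = beta_2 = C(m,2) = m(m-1)/2
m=16
16*15/2 = 120


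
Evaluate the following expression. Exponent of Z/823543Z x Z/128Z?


Exponent = lcm of the cyclic orders; pairwise coprime => product.
7^7*2^7=823543*128=105413504


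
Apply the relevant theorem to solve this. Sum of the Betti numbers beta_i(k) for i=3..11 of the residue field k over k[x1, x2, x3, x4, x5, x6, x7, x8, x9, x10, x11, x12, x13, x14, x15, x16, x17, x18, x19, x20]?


Koszul resolution: beta_i(k)=C(n,i), n=20
C(20,3)=1140, C(20,4)=4845, C(20,5)=15504, C(20,6)=38760, C(20,7)=77520, C(20,8)=125970, C(20,9)=167960, C(20,10)=184756, C(20,11)=167960
Sum=784415


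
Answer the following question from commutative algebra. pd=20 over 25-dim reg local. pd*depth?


pd+depth=25
depth=25-20=5
pd*depth=20*5=100


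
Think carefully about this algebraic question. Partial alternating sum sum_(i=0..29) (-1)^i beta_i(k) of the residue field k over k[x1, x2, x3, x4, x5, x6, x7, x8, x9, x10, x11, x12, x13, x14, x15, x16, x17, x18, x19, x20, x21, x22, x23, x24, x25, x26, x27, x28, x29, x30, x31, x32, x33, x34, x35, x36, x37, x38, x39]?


Koszul resolution: beta_i(k)=C(n,i), n=39
sum_(i=0..p) (-1)^i C(n,i) = (-1)^p C(n-1,p)
(-1)^29*C(38,29) = (-1)^29*163011640 = -163011640


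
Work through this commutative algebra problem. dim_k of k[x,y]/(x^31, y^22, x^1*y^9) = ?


k[x,y]/I, I = (x^31, y^22, x^1*y^9)
Rect: 31x22=682. Corner: (31-1)x(22-9)=390.
dim = 682-390 = 292


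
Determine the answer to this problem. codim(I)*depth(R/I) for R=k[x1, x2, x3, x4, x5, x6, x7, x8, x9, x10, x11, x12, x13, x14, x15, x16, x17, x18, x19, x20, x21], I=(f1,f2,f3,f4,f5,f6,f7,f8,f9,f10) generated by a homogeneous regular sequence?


codim=10, depth=dim(R/I)=21-10=11
Product=10*11=110


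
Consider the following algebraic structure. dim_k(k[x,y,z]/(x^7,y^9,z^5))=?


Basis: x^iy^jz^k, i<7,j<9,k<5
7*9*5=315


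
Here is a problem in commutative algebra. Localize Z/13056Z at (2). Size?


2-primary part: 13056=2^8*51
Size=2^8=256


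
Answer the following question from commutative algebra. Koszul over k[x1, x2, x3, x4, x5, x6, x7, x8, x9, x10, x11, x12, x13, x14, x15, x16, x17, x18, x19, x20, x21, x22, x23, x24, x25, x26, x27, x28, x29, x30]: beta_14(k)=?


C(n,i)=C(30,14)=145422675


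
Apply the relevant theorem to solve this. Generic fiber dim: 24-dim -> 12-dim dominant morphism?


dim(fiber)=dim(X)-dim(Y)=24-12=12


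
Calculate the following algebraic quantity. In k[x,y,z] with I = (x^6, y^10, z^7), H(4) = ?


Need i<6, j<10, k<7 with i+j+k=4.
For each i, j ranges over max(0,4-i-6)..min(9,4-i):
  i=0: j in [0,4] -> 5
  i=1: j in [0,3] -> 4
  i=2: j in [0,2] -> 3
  i=3: j in [0,1] -> 2
  i=4: j in [0,0] -> 1
H(4) = 5+4+3+2+1 = 15


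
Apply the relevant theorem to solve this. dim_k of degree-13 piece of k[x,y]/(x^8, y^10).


k[x,y], I = (x^8, y^10), d = 13
Need i < 8 and d-i < 10.
Range: 4 <= i <= 7.
H(13) = 4


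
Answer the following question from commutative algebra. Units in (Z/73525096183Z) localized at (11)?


Local ring = Z/214358881Z.
phi(214358881) = 11^7*(11-1) = 194871710


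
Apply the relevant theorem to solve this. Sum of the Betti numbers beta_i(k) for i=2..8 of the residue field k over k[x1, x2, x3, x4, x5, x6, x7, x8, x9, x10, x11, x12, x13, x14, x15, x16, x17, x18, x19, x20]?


Koszul resolution: beta_i(k)=C(n,i), n=20
C(20,2)=190, C(20,3)=1140, C(20,4)=4845, C(20,5)=15504, C(20,6)=38760, C(20,7)=77520, C(20,8)=125970
Sum=263929


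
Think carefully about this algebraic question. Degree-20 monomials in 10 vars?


C(d+n-1,n-1)=C(29,9)=10015005


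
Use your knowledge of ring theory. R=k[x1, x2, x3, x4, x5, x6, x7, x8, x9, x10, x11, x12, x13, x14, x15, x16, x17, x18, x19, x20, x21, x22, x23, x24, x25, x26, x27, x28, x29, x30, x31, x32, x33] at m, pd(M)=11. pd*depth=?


pd+depth=33
depth=33-11=22
pd*depth=11*22=242


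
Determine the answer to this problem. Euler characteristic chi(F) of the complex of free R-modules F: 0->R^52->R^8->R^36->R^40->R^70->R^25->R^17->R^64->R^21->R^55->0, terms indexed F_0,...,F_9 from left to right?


chi = sum (-1)^i * rank:
(-1)^0*52=52
(-1)^1*8=-8
(-1)^2*36=36
(-1)^3*40=-40
(-1)^4*70=70
(-1)^5*25=-25
(-1)^6*17=17
(-1)^7*64=-64
(-1)^8*21=21
(-1)^9*55=-55
chi=4


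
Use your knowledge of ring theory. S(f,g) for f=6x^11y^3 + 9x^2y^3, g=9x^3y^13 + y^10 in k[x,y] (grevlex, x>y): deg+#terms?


LT(f)=6x^11y^3, LT(g)=9x^3y^13
lcm(LM)=x^11y^13
S(f,g) (scaled by 54 to clear denominators) = 9y^10*f - 6x^8*g = -6x^8y^10 + 81x^2y^13
2 terms, deg 18.
18+2=20


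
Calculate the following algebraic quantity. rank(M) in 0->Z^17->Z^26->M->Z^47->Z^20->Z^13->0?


Alt sum=0:
(-1)^0*17 + (-1)^1*26 + (-1)^2*? + (-1)^3*47 + (-1)^4*20 + (-1)^5*13=0
rank(M)=49


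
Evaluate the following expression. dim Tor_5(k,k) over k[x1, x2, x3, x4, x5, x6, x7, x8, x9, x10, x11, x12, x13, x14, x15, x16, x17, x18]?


Koszul: C(n,i)=C(18,5)=8568


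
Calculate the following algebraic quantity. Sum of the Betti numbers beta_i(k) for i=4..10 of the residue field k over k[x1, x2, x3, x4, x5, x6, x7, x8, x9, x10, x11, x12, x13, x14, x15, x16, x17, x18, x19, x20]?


Koszul resolution: beta_i(k)=C(n,i), n=20
C(20,4)=4845, C(20,5)=15504, C(20,6)=38760, C(20,7)=77520, C(20,8)=125970, C(20,9)=167960, C(20,10)=184756
Sum=615315


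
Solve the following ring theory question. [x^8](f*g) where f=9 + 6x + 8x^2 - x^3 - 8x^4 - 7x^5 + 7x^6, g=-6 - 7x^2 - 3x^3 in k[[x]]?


[x^8] = sum a_i*b_j, i+j=8
  -7*-3=21
  7*-7=-49
Sum=-28


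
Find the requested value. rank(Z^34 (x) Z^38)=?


rank(M(x)N) = rank(M)*rank(N)
34*38 = 1292


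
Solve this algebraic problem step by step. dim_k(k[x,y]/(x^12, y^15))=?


Basis: x^i*y^j, i<12, j<15
12*15=180


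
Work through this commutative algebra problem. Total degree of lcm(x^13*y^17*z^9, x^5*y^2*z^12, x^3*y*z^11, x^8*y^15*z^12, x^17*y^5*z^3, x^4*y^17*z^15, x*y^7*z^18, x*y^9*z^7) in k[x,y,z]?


lcm = componentwise max:
x: max(13,5,3,8,17,4,1,1)=17
y: max(17,2,1,15,5,17,7,9)=17
z: max(9,12,11,12,3,15,18,7)=18
Total=17+17+18=52


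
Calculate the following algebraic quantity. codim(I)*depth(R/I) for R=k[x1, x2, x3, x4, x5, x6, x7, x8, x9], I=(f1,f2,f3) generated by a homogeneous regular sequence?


codim=3, depth=dim(R/I)=9-3=6
Product=3*6=18


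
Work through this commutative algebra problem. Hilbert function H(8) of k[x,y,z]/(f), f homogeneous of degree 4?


C(10,2)-C(6,2)=45-15=30


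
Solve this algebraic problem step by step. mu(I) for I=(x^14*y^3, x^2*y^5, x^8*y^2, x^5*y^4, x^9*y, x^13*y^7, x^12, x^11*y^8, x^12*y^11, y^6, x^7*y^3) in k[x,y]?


Remove redundant (divisible by others).
x^12*y^11 redundant.
x^11*y^8 redundant.
x^14*y^3 redundant.
x^13*y^7 redundant.
Min: x^12, x^9*y, x^8*y^2, x^7*y^3, x^5*y^4, x^2*y^5, y^6
Count=7


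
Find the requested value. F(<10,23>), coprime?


gcd(10,23)=1 => F=ab-a-b=10*23-10-23=230-33=197


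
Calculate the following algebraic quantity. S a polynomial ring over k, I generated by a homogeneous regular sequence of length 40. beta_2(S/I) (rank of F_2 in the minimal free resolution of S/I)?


Regular sequence => Koszul complex is the minimal free resolution.
Syz_1 minimally generated by Koszul relations f_i*e_j - f_j*e_i (i<j): mu(Syz_1) = beta_2 = C(m,2) = m(m-1)/2
m=40
40*39/2 = 780


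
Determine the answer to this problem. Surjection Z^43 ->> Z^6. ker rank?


rank(ker) = 43-6 = 37


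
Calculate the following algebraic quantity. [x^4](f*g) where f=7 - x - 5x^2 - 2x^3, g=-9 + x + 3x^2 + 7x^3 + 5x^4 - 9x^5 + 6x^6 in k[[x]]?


[x^4] = sum a_i*b_j, i+j=4
  7*5=35
  -1*7=-7
  -5*3=-15
  -2*1=-2
Sum=11


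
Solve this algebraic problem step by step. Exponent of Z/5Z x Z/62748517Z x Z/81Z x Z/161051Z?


Exponent = lcm of the cyclic orders; pairwise coprime => product.
5^1*13^7*3^4*11^5=5*62748517*81*161051=4092813121603635


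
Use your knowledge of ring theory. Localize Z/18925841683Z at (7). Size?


7-primary part: 18925841683=7^10*67
Size=7^10=282475249


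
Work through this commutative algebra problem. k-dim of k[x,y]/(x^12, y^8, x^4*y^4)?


k[x,y]/I, I = (x^12, y^8, x^4*y^4)
Rect: 12x8=96. Corner: (12-4)x(8-4)=32.
dim = 96-32 = 64


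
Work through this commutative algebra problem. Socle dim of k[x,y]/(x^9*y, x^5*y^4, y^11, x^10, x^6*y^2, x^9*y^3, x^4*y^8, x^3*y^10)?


Socle = ann(m) = span of standard monomials u with x*u, y*u in I (staircase corners).
Redundant generators: x^9*y^3
Minimal generators: x^10, x^9*y, x^6*y^2, x^5*y^4, x^4*y^8, x^3*y^10, y^11
Corners: x^2y^10, x^3y^9, x^4y^7, x^5y^3, x^8y, x^9
Socle dim=6
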